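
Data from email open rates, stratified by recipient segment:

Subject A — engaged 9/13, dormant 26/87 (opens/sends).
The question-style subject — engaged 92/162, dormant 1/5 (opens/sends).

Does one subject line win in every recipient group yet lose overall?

Engaged: Subject A 9/13 = 69.2%, the question-style subject 92/162 = 56.8% → Subject A
Dormant: Subject A 26/87 = 29.9%, the question-style subject 1/5 = 20.0% → Subject A
Overall: Subject A 35/100 = 35.0%, the question-style subject 93/167 = 55.7% → the question-style subject
Subject A wins each recipient group but the question-style subject wins overall — the comparison reverses. Subject A's sends skew toward dormant, which has a lower base rate.

Yes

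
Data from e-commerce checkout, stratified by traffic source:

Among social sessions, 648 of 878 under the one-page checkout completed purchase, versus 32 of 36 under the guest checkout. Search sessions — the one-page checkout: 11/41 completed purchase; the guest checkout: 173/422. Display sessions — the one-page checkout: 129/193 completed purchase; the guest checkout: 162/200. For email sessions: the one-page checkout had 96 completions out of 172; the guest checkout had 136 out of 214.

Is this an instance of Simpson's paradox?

Yes

Social: the one-page checkout 648/878 = 73.8%, the guest checkout 32/36 = 88.9% → the guest checkout
Search: the one-page checkout 11/41 = 26.8%, the guest checkout 173/422 = 41.0% → the guest checkout
Display: the one-page checkout 129/193 = 66.8%, the guest checkout 162/200 = 81.0% → the guest checkout
Email: the one-page checkout 96/172 = 55.8%, the guest checkout 136/214 = 63.6% → the guest checkout
Overall: the one-page checkout 884/1284 = 68.8%, the guest checkout 503/872 = 57.7% → the one-page checkout
The guest checkout wins each traffic group but the one-page checkout wins overall — the comparison reverses. The guest checkout's sessions skew toward search, which has a lower base rate.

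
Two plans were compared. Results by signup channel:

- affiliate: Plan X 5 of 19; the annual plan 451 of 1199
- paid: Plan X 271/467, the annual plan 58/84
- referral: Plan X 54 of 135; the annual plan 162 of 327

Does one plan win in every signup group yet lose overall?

Yes

Affiliate: Plan X 5/19 = 26.3%, the annual plan 451/1199 = 37.6% → the annual plan
Paid: Plan X 271/467 = 58.0%, the annual plan 58/84 = 69.0% → the annual plan
Referral: Plan X 54/135 = 40.0%, the annual plan 162/327 = 49.5% → the annual plan
Overall: Plan X 330/621 = 53.1%, the annual plan 671/1610 = 41.7% → Plan X
The annual plan wins each signup group but Plan X wins overall — the comparison reverses. The annual plan's customers skew toward affiliate, which has a lower base rate.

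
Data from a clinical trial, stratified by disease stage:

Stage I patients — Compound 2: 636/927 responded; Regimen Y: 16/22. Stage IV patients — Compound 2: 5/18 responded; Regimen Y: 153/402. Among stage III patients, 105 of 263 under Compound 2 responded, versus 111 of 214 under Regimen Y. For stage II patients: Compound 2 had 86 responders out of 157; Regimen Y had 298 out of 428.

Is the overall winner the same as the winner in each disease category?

No

Stage I: Compound 2 636/927 = 68.6%, Regimen Y 16/22 = 72.7% → Regimen Y
Stage IV: Compound 2 5/18 = 27.8%, Regimen Y 153/402 = 38.1% → Regimen Y
Stage III: Compound 2 105/263 = 39.9%, Regimen Y 111/214 = 51.9% → Regimen Y
Stage II: Compound 2 86/157 = 54.8%, Regimen Y 298/428 = 69.6% → Regimen Y
Overall: Compound 2 832/1365 = 61.0%, Regimen Y 578/1066 = 54.2% → Compound 2
Regimen Y wins each disease group but Compound 2 wins overall — the comparison reverses. Regimen Y's patients skew toward stage IV, which has a lower base rate.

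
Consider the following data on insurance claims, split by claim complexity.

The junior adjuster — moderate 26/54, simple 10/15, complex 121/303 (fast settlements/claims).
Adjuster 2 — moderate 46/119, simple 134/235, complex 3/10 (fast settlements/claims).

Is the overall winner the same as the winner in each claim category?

No

Moderate: the junior adjuster 26/54 = 48.1%, Adjuster 2 46/119 = 38.7% → the junior adjuster
Simple: the junior adjuster 10/15 = 66.7%, Adjuster 2 134/235 = 57.0% → the junior adjuster
Complex: the junior adjuster 121/303 = 39.9%, Adjuster 2 3/10 = 30.0% → the junior adjuster
Overall: the junior adjuster 157/372 = 42.2%, Adjuster 2 183/364 = 50.3% → Adjuster 2
The junior adjuster wins each claim group but Adjuster 2 wins overall — the comparison reverses. The junior adjuster's claims skew toward complex, which has a lower base rate.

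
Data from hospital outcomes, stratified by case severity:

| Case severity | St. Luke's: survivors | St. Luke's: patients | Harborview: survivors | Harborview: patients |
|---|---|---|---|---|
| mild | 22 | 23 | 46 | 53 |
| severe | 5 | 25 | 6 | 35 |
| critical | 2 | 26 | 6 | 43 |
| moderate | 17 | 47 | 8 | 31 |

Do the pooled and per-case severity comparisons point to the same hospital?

Mild: St. Luke's 22/23 = 95.7%, Harborview 46/53 = 86.8% → St. Luke's
Severe: St. Luke's 5/25 = 20.0%, Harborview 6/35 = 17.1% → St. Luke's
Critical: St. Luke's 2/26 = 7.7%, Harborview 6/43 = 14.0% → Harborview
Moderate: St. Luke's 17/47 = 36.2%, Harborview 8/31 = 25.8% → St. Luke's
Overall: St. Luke's 46/121 = 38.0%, Harborview 66/162 = 40.7% → Harborview
Neither sweeps: St. Luke's wins 3 of 4 groups, Harborview wins 1. Harborview wins overall but not every group — no Simpson reversal.

No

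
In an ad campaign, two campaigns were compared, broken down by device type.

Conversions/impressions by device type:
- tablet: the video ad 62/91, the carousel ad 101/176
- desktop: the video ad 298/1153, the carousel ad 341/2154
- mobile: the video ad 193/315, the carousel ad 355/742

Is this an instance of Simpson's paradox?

Tablet: the video ad 62/91 = 68.1%, the carousel ad 101/176 = 57.4% → the video ad
Desktop: the video ad 298/1153 = 25.8%, the carousel ad 341/2154 = 15.8% → the video ad
Mobile: the video ad 193/315 = 61.3%, the carousel ad 355/742 = 47.8% → the video ad
Overall: the video ad 553/1559 = 35.5%, the carousel ad 797/3072 = 25.9% → the video ad
The video ad wins overall and in every device group — no reversal.

No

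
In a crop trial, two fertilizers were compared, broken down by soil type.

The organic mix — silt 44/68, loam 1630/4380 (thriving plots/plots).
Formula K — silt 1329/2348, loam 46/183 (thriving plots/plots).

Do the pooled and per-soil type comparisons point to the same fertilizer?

Silt: the organic mix 44/68 = 64.7%, Formula K 1329/2348 = 56.6% → the organic mix
Loam: the organic mix 1630/4380 = 37.2%, Formula K 46/183 = 25.1% → the organic mix
Overall: the organic mix 1674/4448 = 37.6%, Formula K 1375/2531 = 54.3% → Formula K
The organic mix wins each soil group but Formula K wins overall — the comparison reverses. The organic mix's plots skew toward loam, which has a lower base rate.

No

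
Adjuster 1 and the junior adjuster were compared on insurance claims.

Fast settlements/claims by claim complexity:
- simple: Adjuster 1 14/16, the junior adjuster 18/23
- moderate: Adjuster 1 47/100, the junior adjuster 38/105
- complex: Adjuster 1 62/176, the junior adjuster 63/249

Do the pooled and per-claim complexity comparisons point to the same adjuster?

Simple: Adjuster 1 14/16 = 87.5%, the junior adjuster 18/23 = 78.3% → Adjuster 1
Moderate: Adjuster 1 47/100 = 47.0%, the junior adjuster 38/105 = 36.2% → Adjuster 1
Complex: Adjuster 1 62/176 = 35.2%, the junior adjuster 63/249 = 25.3% → Adjuster 1
Overall: Adjuster 1 123/292 = 42.1%, the junior adjuster 119/377 = 31.6% → Adjuster 1
Adjuster 1 wins overall and in every claim group — no reversal.

Yes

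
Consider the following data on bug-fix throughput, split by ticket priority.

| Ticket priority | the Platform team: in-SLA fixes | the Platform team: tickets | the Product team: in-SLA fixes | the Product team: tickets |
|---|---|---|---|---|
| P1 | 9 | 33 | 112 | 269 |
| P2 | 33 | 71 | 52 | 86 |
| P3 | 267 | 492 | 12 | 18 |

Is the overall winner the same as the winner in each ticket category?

No

P1: the Platform team 9/33 = 27.3%, the Product team 112/269 = 41.6% → the Product team
P2: the Platform team 33/71 = 46.5%, the Product team 52/86 = 60.5% → the Product team
P3: the Platform team 267/492 = 54.3%, the Product team 12/18 = 66.7% → the Product team
Overall: the Platform team 309/596 = 51.8%, the Product team 176/373 = 47.2% → the Platform team
The Product team wins each ticket group but the Platform team wins overall — the comparison reverses. The Product team's tickets skew toward P1, which has a lower base rate.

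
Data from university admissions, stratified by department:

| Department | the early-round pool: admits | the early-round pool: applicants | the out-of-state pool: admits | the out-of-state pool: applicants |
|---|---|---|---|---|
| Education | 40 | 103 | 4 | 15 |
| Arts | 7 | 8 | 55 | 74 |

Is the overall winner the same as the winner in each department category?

No

Education: the early-round pool 40/103 = 38.8%, the out-of-state pool 4/15 = 26.7% → the early-round pool
Arts: the early-round pool 7/8 = 87.5%, the out-of-state pool 55/74 = 74.3% → the early-round pool
Overall: the early-round pool 47/111 = 42.3%, the out-of-state pool 59/89 = 66.3% → the out-of-state pool
The early-round pool wins each department group but the out-of-state pool wins overall — the comparison reverses. The early-round pool's applicants skew toward Education, which has a lower base rate.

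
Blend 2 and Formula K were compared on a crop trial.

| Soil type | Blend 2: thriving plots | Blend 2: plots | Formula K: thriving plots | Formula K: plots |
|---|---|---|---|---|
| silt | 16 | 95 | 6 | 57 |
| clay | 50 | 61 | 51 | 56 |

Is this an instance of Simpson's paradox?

No

Silt: Blend 2 16/95 = 16.8%, Formula K 6/57 = 10.5% → Blend 2
Clay: Blend 2 50/61 = 82.0%, Formula K 51/56 = 91.1% → Formula K
Overall: Blend 2 66/156 = 42.3%, Formula K 57/113 = 50.4% → Formula K
Neither sweeps: Blend 2 wins 1 of 2 groups, Formula K wins 1. Formula K wins overall but not every group — no Simpson reversal.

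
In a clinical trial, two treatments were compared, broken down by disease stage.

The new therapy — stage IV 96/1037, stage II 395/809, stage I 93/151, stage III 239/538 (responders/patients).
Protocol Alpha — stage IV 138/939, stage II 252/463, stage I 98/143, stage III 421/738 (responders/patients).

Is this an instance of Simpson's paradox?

No

Stage IV: the new therapy 96/1037 = 9.3%, Protocol Alpha 138/939 = 14.7% → Protocol Alpha
Stage II: the new therapy 395/809 = 48.8%, Protocol Alpha 252/463 = 54.4% → Protocol Alpha
Stage I: the new therapy 93/151 = 61.6%, Protocol Alpha 98/143 = 68.5% → Protocol Alpha
Stage III: the new therapy 239/538 = 44.4%, Protocol Alpha 421/738 = 57.0% → Protocol Alpha
Overall: the new therapy 823/2535 = 32.5%, Protocol Alpha 909/2283 = 39.8% → Protocol Alpha
Protocol Alpha wins overall and in every disease group — no reversal.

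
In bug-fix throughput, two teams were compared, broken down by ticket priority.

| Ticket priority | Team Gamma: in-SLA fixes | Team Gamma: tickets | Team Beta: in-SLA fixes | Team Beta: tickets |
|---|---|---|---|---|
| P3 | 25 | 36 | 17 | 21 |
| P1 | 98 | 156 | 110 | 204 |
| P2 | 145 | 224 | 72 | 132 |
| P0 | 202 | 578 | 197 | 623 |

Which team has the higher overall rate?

P3: Team Gamma 25/36 = 69.4%, Team Beta 17/21 = 81.0% → Team Beta
P1: Team Gamma 98/156 = 62.8%, Team Beta 110/204 = 53.9% → Team Gamma
P2: Team Gamma 145/224 = 64.7%, Team Beta 72/132 = 54.5% → Team Gamma
P0: Team Gamma 202/578 = 34.9%, Team Beta 197/623 = 31.6% → Team Gamma
Overall: Team Gamma 470/994 = 47.3%, Team Beta 396/980 = 40.4% → Team Gamma
(Neither sweeps every ticket group, but Team Gamma has the higher pooled rate.)

Team Gamma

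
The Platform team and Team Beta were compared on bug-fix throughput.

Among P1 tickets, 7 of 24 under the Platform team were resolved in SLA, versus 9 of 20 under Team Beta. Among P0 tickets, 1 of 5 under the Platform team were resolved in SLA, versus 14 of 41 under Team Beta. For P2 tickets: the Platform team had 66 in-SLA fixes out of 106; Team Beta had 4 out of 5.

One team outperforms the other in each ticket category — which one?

P1: the Platform team 7/24 = 29.2%, Team Beta 9/20 = 45.0% → Team Beta
P0: the Platform team 1/5 = 20.0%, Team Beta 14/41 = 34.1% → Team Beta
P2: the Platform team 66/106 = 62.3%, Team Beta 4/5 = 80.0% → Team Beta
Team Beta has the higher rate in all 3 groups.

Team Beta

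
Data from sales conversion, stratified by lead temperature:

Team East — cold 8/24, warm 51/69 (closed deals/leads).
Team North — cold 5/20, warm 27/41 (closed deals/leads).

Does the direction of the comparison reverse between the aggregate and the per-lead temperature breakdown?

No

Cold: Team East 8/24 = 33.3%, Team North 5/20 = 25.0% → Team East
Warm: Team East 51/69 = 73.9%, Team North 27/41 = 65.9% → Team East
Overall: Team East 59/93 = 63.4%, Team North 32/61 = 52.5% → Team East
Team East wins overall and in every lead group — no reversal.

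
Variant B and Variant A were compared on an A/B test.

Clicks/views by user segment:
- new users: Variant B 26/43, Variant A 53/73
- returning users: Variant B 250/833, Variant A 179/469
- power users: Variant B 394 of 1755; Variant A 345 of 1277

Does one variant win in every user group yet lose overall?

No

New users: Variant B 26/43 = 60.5%, Variant A 53/73 = 72.6% → Variant A
Returning users: Variant B 250/833 = 30.0%, Variant A 179/469 = 38.2% → Variant A
Power users: Variant B 394/1755 = 22.5%, Variant A 345/1277 = 27.0% → Variant A
Overall: Variant B 670/2631 = 25.5%, Variant A 577/1819 = 31.7% → Variant A
Variant A wins overall and in every user group — no reversal.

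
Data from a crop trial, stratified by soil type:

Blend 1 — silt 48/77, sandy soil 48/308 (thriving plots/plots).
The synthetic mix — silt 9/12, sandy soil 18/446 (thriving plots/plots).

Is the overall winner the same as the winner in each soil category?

No

Silt: Blend 1 48/77 = 62.3%, the synthetic mix 9/12 = 75.0% → the synthetic mix
Sandy soil: Blend 1 48/308 = 15.6%, the synthetic mix 18/446 = 4.0% → Blend 1
Overall: Blend 1 96/385 = 24.9%, the synthetic mix 27/458 = 5.9% → Blend 1
Neither sweeps: Blend 1 wins 1 of 2 groups, the synthetic mix wins 1. Blend 1 wins overall but not every group — no Simpson reversal.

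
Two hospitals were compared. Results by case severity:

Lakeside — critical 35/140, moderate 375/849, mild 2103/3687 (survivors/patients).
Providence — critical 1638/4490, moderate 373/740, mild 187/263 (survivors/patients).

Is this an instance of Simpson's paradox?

Yes

Critical: Lakeside 35/140 = 25.0%, Providence 1638/4490 = 36.5% → Providence
Moderate: Lakeside 375/849 = 44.2%, Providence 373/740 = 50.4% → Providence
Mild: Lakeside 2103/3687 = 57.0%, Providence 187/263 = 71.1% → Providence
Overall: Lakeside 2513/4676 = 53.7%, Providence 2198/5493 = 40.0% → Lakeside
Providence wins each case group but Lakeside wins overall — the comparison reverses. Providence's patients skew toward critical, which has a lower base rate.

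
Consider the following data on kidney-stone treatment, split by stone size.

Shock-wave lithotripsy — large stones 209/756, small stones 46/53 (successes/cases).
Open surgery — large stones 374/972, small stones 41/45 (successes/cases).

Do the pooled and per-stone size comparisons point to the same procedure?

Yes

Large stones: shock-wave lithotripsy 209/756 = 27.6%, open surgery 374/972 = 38.5% → open surgery
Small stones: shock-wave lithotripsy 46/53 = 86.8%, open surgery 41/45 = 91.1% → open surgery
Overall: shock-wave lithotripsy 255/809 = 31.5%, open surgery 415/1017 = 40.8% → open surgery
Open surgery wins overall and in every stone group — no reversal.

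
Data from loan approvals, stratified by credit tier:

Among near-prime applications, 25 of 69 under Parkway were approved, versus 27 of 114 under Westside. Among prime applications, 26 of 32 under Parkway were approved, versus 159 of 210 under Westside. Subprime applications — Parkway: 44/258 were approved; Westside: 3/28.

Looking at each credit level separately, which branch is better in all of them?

Parkway

Near-prime: Parkway 25/69 = 36.2%, Westside 27/114 = 23.7% → Parkway
Prime: Parkway 26/32 = 81.2%, Westside 159/210 = 75.7% → Parkway
Subprime: Parkway 44/258 = 17.1%, Westside 3/28 = 10.7% → Parkway
Parkway has the higher rate in all 3 groups.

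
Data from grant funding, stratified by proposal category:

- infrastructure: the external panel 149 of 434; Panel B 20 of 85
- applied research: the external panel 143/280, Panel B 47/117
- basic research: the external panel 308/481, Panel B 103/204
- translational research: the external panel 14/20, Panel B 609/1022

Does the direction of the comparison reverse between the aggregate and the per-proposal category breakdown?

Yes

Infrastructure: the external panel 149/434 = 34.3%, Panel B 20/85 = 23.5% → the external panel
Applied research: the external panel 143/280 = 51.1%, Panel B 47/117 = 40.2% → the external panel
Basic research: the external panel 308/481 = 64.0%, Panel B 103/204 = 50.5% → the external panel
Translational research: the external panel 14/20 = 70.0%, Panel B 609/1022 = 59.6% → the external panel
Overall: the external panel 614/1215 = 50.5%, Panel B 779/1428 = 54.6% → Panel B
The external panel wins each proposal group but Panel B wins overall — the comparison reverses. The external panel's proposals skew toward infrastructure, which has a lower base rate.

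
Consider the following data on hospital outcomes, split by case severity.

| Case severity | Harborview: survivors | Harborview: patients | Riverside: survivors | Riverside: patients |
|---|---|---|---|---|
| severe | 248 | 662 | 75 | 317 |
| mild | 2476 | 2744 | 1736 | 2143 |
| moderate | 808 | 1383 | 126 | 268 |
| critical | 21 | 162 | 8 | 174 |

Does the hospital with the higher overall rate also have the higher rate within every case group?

Yes

Severe: Harborview 248/662 = 37.5%, Riverside 75/317 = 23.7% → Harborview
Mild: Harborview 2476/2744 = 90.2%, Riverside 1736/2143 = 81.0% → Harborview
Moderate: Harborview 808/1383 = 58.4%, Riverside 126/268 = 47.0% → Harborview
Critical: Harborview 21/162 = 13.0%, Riverside 8/174 = 4.6% → Harborview
Overall: Harborview 3553/4951 = 71.8%, Riverside 1945/2902 = 67.0% → Harborview
Harborview wins overall and in every case group — no reversal.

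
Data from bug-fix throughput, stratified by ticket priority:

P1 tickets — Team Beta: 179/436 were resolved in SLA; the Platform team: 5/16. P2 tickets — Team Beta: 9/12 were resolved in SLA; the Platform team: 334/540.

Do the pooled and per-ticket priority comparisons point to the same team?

No

P1: Team Beta 179/436 = 41.1%, the Platform team 5/16 = 31.2% → Team Beta
P2: Team Beta 9/12 = 75.0%, the Platform team 334/540 = 61.9% → Team Beta
Overall: Team Beta 188/448 = 42.0%, the Platform team 339/556 = 61.0% → the Platform team
Team Beta wins each ticket group but the Platform team wins overall — the comparison reverses. Team Beta's tickets skew toward P1, which has a lower base rate.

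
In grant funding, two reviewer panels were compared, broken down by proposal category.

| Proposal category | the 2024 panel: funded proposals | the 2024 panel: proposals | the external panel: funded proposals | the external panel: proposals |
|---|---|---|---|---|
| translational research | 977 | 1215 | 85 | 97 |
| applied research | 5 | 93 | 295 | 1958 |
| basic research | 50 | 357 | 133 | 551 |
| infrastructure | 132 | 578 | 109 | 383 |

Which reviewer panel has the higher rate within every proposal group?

Translational research: the 2024 panel 977/1215 = 80.4%, the external panel 85/97 = 87.6% → the external panel
Applied research: the 2024 panel 5/93 = 5.4%, the external panel 295/1958 = 15.1% → the external panel
Basic research: the 2024 panel 50/357 = 14.0%, the external panel 133/551 = 24.1% → the external panel
Infrastructure: the 2024 panel 132/578 = 22.8%, the external panel 109/383 = 28.5% → the external panel
The external panel has the higher rate in all 4 groups.

the external panel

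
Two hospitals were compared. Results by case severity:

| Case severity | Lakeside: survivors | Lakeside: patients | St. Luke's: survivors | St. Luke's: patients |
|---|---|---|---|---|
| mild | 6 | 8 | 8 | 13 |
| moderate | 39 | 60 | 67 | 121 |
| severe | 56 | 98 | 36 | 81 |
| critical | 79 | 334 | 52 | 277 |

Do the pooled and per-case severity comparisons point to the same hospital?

Mild: Lakeside 6/8 = 75.0%, St. Luke's 8/13 = 61.5% → Lakeside
Moderate: Lakeside 39/60 = 65.0%, St. Luke's 67/121 = 55.4% → Lakeside
Severe: Lakeside 56/98 = 57.1%, St. Luke's 36/81 = 44.4% → Lakeside
Critical: Lakeside 79/334 = 23.7%, St. Luke's 52/277 = 18.8% → Lakeside
Overall: Lakeside 180/500 = 36.0%, St. Luke's 163/492 = 33.1% → Lakeside
Lakeside wins overall and in every case group — no reversal.

Yes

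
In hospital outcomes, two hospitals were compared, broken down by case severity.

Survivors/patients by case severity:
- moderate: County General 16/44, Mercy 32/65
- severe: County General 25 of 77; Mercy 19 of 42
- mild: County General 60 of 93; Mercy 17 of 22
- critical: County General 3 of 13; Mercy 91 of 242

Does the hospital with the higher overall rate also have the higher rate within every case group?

No

Moderate: County General 16/44 = 36.4%, Mercy 32/65 = 49.2% → Mercy
Severe: County General 25/77 = 32.5%, Mercy 19/42 = 45.2% → Mercy
Mild: County General 60/93 = 64.5%, Mercy 17/22 = 77.3% → Mercy
Critical: County General 3/13 = 23.1%, Mercy 91/242 = 37.6% → Mercy
Overall: County General 104/227 = 45.8%, Mercy 159/371 = 42.9% → County General
Mercy wins each case group but County General wins overall — the comparison reverses. Mercy's patients skew toward critical, which has a lower base rate.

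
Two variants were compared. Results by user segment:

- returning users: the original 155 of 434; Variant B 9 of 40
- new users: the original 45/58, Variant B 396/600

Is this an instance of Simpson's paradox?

Yes

Returning users: the original 155/434 = 35.7%, Variant B 9/40 = 22.5% → the original
New users: the original 45/58 = 77.6%, Variant B 396/600 = 66.0% → the original
Overall: the original 200/492 = 40.7%, Variant B 405/640 = 63.3% → Variant B
The original wins each user group but Variant B wins overall — the comparison reverses. The original's views skew toward returning users, which has a lower base rate.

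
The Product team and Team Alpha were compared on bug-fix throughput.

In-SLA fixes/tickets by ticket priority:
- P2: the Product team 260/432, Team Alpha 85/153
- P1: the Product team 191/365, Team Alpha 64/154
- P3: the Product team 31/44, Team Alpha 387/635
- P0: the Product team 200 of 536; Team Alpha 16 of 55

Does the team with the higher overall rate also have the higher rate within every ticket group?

No

P2: the Product team 260/432 = 60.2%, Team Alpha 85/153 = 55.6% → the Product team
P1: the Product team 191/365 = 52.3%, Team Alpha 64/154 = 41.6% → the Product team
P3: the Product team 31/44 = 70.5%, Team Alpha 387/635 = 60.9% → the Product team
P0: the Product team 200/536 = 37.3%, Team Alpha 16/55 = 29.1% → the Product team
Overall: the Product team 682/1377 = 49.5%, Team Alpha 552/997 = 55.4% → Team Alpha
The Product team wins each ticket group but Team Alpha wins overall — the comparison reverses. The Product team's tickets skew toward P0, which has a lower base rate.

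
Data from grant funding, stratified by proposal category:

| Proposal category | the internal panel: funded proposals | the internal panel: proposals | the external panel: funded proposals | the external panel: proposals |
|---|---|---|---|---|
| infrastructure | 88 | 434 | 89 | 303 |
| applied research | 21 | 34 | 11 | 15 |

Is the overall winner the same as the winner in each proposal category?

Infrastructure: the internal panel 88/434 = 20.3%, the external panel 89/303 = 29.4% → the external panel
Applied research: the internal panel 21/34 = 61.8%, the external panel 11/15 = 73.3% → the external panel
Overall: the internal panel 109/468 = 23.3%, the external panel 100/318 = 31.4% → the external panel
The external panel wins overall and in every proposal group — no reversal.

Yes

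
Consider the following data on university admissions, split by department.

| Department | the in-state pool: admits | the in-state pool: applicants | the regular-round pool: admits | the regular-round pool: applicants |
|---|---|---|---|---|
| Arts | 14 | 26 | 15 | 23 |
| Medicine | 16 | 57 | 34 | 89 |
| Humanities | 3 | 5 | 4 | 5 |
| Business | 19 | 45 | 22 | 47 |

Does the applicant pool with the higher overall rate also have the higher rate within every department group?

Arts: the in-state pool 14/26 = 53.8%, the regular-round pool 15/23 = 65.2% → the regular-round pool
Medicine: the in-state pool 16/57 = 28.1%, the regular-round pool 34/89 = 38.2% → the regular-round pool
Humanities: the in-state pool 3/5 = 60.0%, the regular-round pool 4/5 = 80.0% → the regular-round pool
Business: the in-state pool 19/45 = 42.2%, the regular-round pool 22/47 = 46.8% → the regular-round pool
Overall: the in-state pool 52/133 = 39.1%, the regular-round pool 75/164 = 45.7% → the regular-round pool
The regular-round pool wins overall and in every department group — no reversal.

Yes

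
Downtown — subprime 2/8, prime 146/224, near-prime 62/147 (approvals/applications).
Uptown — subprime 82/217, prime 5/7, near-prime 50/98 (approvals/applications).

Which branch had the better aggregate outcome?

Subprime: Downtown 2/8 = 25.0%, Uptown 82/217 = 37.8% → Uptown
Prime: Downtown 146/224 = 65.2%, Uptown 5/7 = 71.4% → Uptown
Near-prime: Downtown 62/147 = 42.2%, Uptown 50/98 = 51.0% → Uptown
Overall: Downtown 210/379 = 55.4%, Uptown 137/322 = 42.5% → Downtown
(Uptown wins every credit group but Downtown wins overall — Uptown's applications skew toward the low-rate subprime group.)

Downtown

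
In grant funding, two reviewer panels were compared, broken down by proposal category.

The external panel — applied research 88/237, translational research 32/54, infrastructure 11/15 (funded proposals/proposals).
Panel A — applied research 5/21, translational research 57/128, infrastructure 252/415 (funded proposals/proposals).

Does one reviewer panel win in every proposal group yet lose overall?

Applied research: the external panel 88/237 = 37.1%, Panel A 5/21 = 23.8% → the external panel
Translational research: the external panel 32/54 = 59.3%, Panel A 57/128 = 44.5% → the external panel
Infrastructure: the external panel 11/15 = 73.3%, Panel A 252/415 = 60.7% → the external panel
Overall: the external panel 131/306 = 42.8%, Panel A 314/564 = 55.7% → Panel A
The external panel wins each proposal group but Panel A wins overall — the comparison reverses. The external panel's proposals skew toward applied research, which has a lower base rate.

Yes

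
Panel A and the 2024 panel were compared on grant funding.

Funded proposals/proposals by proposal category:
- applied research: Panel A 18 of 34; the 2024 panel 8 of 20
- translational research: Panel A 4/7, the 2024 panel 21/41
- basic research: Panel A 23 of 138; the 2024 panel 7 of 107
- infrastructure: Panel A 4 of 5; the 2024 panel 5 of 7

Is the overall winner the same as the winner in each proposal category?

Applied research: Panel A 18/34 = 52.9%, the 2024 panel 8/20 = 40.0% → Panel A
Translational research: Panel A 4/7 = 57.1%, the 2024 panel 21/41 = 51.2% → Panel A
Basic research: Panel A 23/138 = 16.7%, the 2024 panel 7/107 = 6.5% → Panel A
Infrastructure: Panel A 4/5 = 80.0%, the 2024 panel 5/7 = 71.4% → Panel A
Overall: Panel A 49/184 = 26.6%, the 2024 panel 41/175 = 23.4% → Panel A
Panel A wins overall and in every proposal group — no reversal.

Yes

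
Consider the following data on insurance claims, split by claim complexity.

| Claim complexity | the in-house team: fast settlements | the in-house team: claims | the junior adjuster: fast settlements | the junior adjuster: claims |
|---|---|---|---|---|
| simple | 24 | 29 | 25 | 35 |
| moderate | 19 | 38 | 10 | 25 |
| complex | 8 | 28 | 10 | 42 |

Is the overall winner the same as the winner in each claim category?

Simple: the in-house team 24/29 = 82.8%, the junior adjuster 25/35 = 71.4% → the in-house team
Moderate: the in-house team 19/38 = 50.0%, the junior adjuster 10/25 = 40.0% → the in-house team
Complex: the in-house team 8/28 = 28.6%, the junior adjuster 10/42 = 23.8% → the in-house team
Overall: the in-house team 51/95 = 53.7%, the junior adjuster 45/102 = 44.1% → the in-house team
The in-house team wins overall and in every claim group — no reversal.

Yes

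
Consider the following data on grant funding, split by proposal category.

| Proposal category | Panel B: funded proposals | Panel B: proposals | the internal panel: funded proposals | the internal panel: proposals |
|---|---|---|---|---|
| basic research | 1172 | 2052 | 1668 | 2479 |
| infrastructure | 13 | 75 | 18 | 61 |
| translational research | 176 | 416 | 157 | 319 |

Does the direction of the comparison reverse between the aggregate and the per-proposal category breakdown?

No

Basic research: Panel B 1172/2052 = 57.1%, the internal panel 1668/2479 = 67.3% → the internal panel
Infrastructure: Panel B 13/75 = 17.3%, the internal panel 18/61 = 29.5% → the internal panel
Translational research: Panel B 176/416 = 42.3%, the internal panel 157/319 = 49.2% → the internal panel
Overall: Panel B 1361/2543 = 53.5%, the internal panel 1843/2859 = 64.5% → the internal panel
The internal panel wins overall and in every proposal group — no reversal.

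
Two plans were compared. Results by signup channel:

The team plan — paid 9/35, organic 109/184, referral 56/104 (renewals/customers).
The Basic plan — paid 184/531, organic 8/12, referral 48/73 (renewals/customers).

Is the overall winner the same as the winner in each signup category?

No

Paid: the team plan 9/35 = 25.7%, the Basic plan 184/531 = 34.7% → the Basic plan
Organic: the team plan 109/184 = 59.2%, the Basic plan 8/12 = 66.7% → the Basic plan
Referral: the team plan 56/104 = 53.8%, the Basic plan 48/73 = 65.8% → the Basic plan
Overall: the team plan 174/323 = 53.9%, the Basic plan 240/616 = 39.0% → the team plan
The Basic plan wins each signup group but the team plan wins overall — the comparison reverses. The Basic plan's customers skew toward paid, which has a lower base rate.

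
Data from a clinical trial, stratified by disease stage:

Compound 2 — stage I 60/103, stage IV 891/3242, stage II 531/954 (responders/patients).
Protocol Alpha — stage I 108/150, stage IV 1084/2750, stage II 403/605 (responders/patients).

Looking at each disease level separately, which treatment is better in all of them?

Protocol Alpha

Stage I: Compound 2 60/103 = 58.3%, Protocol Alpha 108/150 = 72.0% → Protocol Alpha
Stage IV: Compound 2 891/3242 = 27.5%, Protocol Alpha 1084/2750 = 39.4% → Protocol Alpha
Stage II: Compound 2 531/954 = 55.7%, Protocol Alpha 403/605 = 66.6% → Protocol Alpha
Protocol Alpha has the higher rate in all 3 groups.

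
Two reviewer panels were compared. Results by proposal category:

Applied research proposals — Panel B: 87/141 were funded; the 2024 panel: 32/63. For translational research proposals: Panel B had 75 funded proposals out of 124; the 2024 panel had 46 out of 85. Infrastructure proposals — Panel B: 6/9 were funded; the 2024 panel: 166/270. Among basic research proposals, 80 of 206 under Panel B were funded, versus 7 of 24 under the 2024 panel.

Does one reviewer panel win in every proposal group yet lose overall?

Applied research: Panel B 87/141 = 61.7%, the 2024 panel 32/63 = 50.8% → Panel B
Translational research: Panel B 75/124 = 60.5%, the 2024 panel 46/85 = 54.1% → Panel B
Infrastructure: Panel B 6/9 = 66.7%, the 2024 panel 166/270 = 61.5% → Panel B
Basic research: Panel B 80/206 = 38.8%, the 2024 panel 7/24 = 29.2% → Panel B
Overall: Panel B 248/480 = 51.7%, the 2024 panel 251/442 = 56.8% → the 2024 panel
Panel B wins each proposal group but the 2024 panel wins overall — the comparison reverses. Panel B's proposals skew toward basic research, which has a lower base rate.

Yes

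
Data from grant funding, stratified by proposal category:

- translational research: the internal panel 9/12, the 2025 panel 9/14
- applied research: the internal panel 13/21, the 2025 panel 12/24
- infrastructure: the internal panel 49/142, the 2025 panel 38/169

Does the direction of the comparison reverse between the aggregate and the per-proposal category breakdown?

No

Translational research: the internal panel 9/12 = 75.0%, the 2025 panel 9/14 = 64.3% → the internal panel
Applied research: the internal panel 13/21 = 61.9%, the 2025 panel 12/24 = 50.0% → the internal panel
Infrastructure: the internal panel 49/142 = 34.5%, the 2025 panel 38/169 = 22.5% → the internal panel
Overall: the internal panel 71/175 = 40.6%, the 2025 panel 59/207 = 28.5% → the internal panel
The internal panel wins overall and in every proposal group — no reversal.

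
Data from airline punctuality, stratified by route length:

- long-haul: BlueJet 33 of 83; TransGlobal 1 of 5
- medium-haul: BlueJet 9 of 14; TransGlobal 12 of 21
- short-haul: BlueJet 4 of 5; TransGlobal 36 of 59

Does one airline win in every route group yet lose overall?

Yes

Long-haul: BlueJet 33/83 = 39.8%, TransGlobal 1/5 = 20.0% → BlueJet
Medium-haul: BlueJet 9/14 = 64.3%, TransGlobal 12/21 = 57.1% → BlueJet
Short-haul: BlueJet 4/5 = 80.0%, TransGlobal 36/59 = 61.0% → BlueJet
Overall: BlueJet 46/102 = 45.1%, TransGlobal 49/85 = 57.6% → TransGlobal
BlueJet wins each route group but TransGlobal wins overall — the comparison reverses. BlueJet's flights skew toward long-haul, which has a lower base rate.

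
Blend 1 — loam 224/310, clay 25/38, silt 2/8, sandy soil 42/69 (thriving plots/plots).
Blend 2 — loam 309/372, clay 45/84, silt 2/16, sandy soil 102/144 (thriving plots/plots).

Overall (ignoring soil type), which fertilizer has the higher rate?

Blend 2

Loam: Blend 1 224/310 = 72.3%, Blend 2 309/372 = 83.1% → Blend 2
Clay: Blend 1 25/38 = 65.8%, Blend 2 45/84 = 53.6% → Blend 1
Silt: Blend 1 2/8 = 25.0%, Blend 2 2/16 = 12.5% → Blend 1
Sandy soil: Blend 1 42/69 = 60.9%, Blend 2 102/144 = 70.8% → Blend 2
Overall: Blend 1 293/425 = 68.9%, Blend 2 458/616 = 74.4% → Blend 2
(Neither sweeps every soil group, but Blend 2 has the higher pooled rate.)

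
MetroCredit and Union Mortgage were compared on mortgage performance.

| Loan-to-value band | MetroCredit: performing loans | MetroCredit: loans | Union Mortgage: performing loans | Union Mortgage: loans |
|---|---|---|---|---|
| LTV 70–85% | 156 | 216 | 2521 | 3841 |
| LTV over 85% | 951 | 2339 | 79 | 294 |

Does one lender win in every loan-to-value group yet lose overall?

Yes

LTV 70–85%: MetroCredit 156/216 = 72.2%, Union Mortgage 2521/3841 = 65.6% → MetroCredit
LTV over 85%: MetroCredit 951/2339 = 40.7%, Union Mortgage 79/294 = 26.9% → MetroCredit
Overall: MetroCredit 1107/2555 = 43.3%, Union Mortgage 2600/4135 = 62.9% → Union Mortgage
MetroCredit wins each loan-to-value group but Union Mortgage wins overall — the comparison reverses. MetroCredit's loans skew toward LTV over 85%, which has a lower base rate.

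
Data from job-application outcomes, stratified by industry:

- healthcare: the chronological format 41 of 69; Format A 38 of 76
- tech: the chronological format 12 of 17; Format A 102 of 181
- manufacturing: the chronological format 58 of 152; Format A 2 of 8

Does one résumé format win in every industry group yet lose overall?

Healthcare: the chronological format 41/69 = 59.4%, Format A 38/76 = 50.0% → the chronological format
Tech: the chronological format 12/17 = 70.6%, Format A 102/181 = 56.4% → the chronological format
Manufacturing: the chronological format 58/152 = 38.2%, Format A 2/8 = 25.0% → the chronological format
Overall: the chronological format 111/238 = 46.6%, Format A 142/265 = 53.6% → Format A
The chronological format wins each industry group but Format A wins overall — the comparison reverses. The chronological format's applications skew toward manufacturing, which has a lower base rate.

Yes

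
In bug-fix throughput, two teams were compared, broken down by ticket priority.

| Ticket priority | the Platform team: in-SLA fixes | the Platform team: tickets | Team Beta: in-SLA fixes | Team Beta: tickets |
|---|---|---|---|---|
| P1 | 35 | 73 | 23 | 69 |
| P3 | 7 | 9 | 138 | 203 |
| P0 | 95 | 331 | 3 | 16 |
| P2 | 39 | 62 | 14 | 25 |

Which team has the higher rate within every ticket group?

P1: the Platform team 35/73 = 47.9%, Team Beta 23/69 = 33.3% → the Platform team
P3: the Platform team 7/9 = 77.8%, Team Beta 138/203 = 68.0% → the Platform team
P0: the Platform team 95/331 = 28.7%, Team Beta 3/16 = 18.8% → the Platform team
P2: the Platform team 39/62 = 62.9%, Team Beta 14/25 = 56.0% → the Platform team
The Platform team has the higher rate in all 4 groups.

the Platform team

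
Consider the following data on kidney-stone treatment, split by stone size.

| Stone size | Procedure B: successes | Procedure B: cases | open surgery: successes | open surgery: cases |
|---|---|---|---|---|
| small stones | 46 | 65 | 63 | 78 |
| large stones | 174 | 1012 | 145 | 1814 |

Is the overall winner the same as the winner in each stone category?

Small stones: Procedure B 46/65 = 70.8%, open surgery 63/78 = 80.8% → open surgery
Large stones: Procedure B 174/1012 = 17.2%, open surgery 145/1814 = 8.0% → Procedure B
Overall: Procedure B 220/1077 = 20.4%, open surgery 208/1892 = 11.0% → Procedure B
Neither sweeps: Procedure B wins 1 of 2 groups, open surgery wins 1. Procedure B wins overall but not every group — no Simpson reversal.

No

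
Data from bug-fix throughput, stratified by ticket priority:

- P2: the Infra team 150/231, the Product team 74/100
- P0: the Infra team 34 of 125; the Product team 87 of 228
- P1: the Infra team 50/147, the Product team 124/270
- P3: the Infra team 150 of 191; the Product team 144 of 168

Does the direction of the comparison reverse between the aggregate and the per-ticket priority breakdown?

No

P2: the Infra team 150/231 = 64.9%, the Product team 74/100 = 74.0% → the Product team
P0: the Infra team 34/125 = 27.2%, the Product team 87/228 = 38.2% → the Product team
P1: the Infra team 50/147 = 34.0%, the Product team 124/270 = 45.9% → the Product team
P3: the Infra team 150/191 = 78.5%, the Product team 144/168 = 85.7% → the Product team
Overall: the Infra team 384/694 = 55.3%, the Product team 429/766 = 56.0% → the Product team
The Product team wins overall and in every ticket group — no reversal.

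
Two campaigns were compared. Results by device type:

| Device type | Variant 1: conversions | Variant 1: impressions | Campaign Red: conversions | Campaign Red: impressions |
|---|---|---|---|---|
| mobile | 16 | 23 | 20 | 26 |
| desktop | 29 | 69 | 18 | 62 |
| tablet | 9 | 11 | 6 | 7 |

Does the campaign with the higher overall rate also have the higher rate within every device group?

Mobile: Variant 1 16/23 = 69.6%, Campaign Red 20/26 = 76.9% → Campaign Red
Desktop: Variant 1 29/69 = 42.0%, Campaign Red 18/62 = 29.0% → Variant 1
Tablet: Variant 1 9/11 = 81.8%, Campaign Red 6/7 = 85.7% → Campaign Red
Overall: Variant 1 54/103 = 52.4%, Campaign Red 44/95 = 46.3% → Variant 1
Neither sweeps: Variant 1 wins 1 of 3 groups, Campaign Red wins 2. Variant 1 wins overall but not every group — no Simpson reversal.

No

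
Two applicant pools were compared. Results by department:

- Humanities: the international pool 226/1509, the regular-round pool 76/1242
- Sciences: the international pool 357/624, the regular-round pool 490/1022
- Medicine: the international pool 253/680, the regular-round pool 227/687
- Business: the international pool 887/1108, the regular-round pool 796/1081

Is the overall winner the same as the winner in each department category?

Yes

Humanities: the international pool 226/1509 = 15.0%, the regular-round pool 76/1242 = 6.1% → the international pool
Sciences: the international pool 357/624 = 57.2%, the regular-round pool 490/1022 = 47.9% → the international pool
Medicine: the international pool 253/680 = 37.2%, the regular-round pool 227/687 = 33.0% → the international pool
Business: the international pool 887/1108 = 80.1%, the regular-round pool 796/1081 = 73.6% → the international pool
Overall: the international pool 1723/3921 = 43.9%, the regular-round pool 1589/4032 = 39.4% → the international pool
The international pool wins overall and in every department group — no reversal.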